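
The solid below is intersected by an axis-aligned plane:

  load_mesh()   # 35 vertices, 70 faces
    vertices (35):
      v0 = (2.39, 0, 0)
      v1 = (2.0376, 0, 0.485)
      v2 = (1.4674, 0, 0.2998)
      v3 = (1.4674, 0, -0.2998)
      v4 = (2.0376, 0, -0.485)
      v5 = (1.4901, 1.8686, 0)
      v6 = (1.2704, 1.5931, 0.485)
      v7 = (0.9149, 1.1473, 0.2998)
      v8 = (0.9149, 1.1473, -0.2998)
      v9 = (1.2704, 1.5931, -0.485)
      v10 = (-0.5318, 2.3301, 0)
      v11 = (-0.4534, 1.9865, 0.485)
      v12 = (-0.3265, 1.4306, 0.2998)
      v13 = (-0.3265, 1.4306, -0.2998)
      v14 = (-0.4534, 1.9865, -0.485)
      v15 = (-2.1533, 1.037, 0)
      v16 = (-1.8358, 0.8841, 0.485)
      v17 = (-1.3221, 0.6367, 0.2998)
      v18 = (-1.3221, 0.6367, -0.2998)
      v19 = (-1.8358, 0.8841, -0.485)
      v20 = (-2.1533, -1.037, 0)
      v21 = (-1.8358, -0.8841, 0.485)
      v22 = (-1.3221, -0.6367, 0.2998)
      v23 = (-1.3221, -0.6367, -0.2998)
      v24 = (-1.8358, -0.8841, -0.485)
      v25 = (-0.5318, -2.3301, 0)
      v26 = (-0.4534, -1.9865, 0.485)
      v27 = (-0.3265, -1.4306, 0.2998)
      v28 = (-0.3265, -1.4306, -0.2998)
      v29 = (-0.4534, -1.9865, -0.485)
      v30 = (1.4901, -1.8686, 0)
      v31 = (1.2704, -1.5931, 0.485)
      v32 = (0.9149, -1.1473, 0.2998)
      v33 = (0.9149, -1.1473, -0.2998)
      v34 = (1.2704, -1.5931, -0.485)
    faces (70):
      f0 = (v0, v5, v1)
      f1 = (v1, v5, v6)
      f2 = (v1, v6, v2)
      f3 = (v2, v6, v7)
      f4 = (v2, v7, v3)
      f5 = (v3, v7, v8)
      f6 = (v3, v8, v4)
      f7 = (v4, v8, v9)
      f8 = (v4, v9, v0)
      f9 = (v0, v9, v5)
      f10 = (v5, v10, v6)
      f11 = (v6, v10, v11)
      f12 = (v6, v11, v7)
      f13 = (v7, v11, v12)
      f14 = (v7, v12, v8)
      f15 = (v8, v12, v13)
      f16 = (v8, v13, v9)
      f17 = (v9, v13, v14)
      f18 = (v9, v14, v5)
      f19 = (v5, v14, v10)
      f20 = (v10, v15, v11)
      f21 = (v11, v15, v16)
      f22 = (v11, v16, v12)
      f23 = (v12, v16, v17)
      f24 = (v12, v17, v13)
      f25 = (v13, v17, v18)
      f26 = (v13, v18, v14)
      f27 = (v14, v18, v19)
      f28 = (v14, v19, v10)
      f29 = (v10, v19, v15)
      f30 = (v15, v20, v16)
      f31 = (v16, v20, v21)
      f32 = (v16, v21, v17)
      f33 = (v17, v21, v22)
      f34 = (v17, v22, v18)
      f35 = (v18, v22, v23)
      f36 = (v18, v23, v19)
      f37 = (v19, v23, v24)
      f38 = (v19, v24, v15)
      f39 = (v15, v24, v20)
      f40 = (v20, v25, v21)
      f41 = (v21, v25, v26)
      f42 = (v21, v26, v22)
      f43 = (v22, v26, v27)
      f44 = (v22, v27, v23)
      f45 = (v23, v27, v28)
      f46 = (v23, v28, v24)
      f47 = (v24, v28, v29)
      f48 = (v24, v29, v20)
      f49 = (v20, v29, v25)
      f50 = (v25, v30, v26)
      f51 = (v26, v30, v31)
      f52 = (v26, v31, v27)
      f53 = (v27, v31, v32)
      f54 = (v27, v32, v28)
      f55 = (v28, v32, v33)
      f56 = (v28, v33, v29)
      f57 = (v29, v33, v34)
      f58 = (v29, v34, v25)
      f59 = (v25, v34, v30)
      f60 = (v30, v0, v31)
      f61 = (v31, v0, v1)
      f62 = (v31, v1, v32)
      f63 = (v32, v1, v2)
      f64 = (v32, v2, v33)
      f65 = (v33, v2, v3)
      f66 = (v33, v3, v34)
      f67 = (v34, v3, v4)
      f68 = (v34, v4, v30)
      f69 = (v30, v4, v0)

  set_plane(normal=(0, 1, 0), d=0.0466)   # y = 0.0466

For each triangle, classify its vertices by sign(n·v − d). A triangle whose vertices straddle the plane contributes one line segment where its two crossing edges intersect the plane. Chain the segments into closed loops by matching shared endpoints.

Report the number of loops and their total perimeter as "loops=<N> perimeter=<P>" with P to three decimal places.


loops=2 perimeter=5.849

Straddling triangles (20 of 70):
  (v0,v5,v1) [-+-] → (2.36756, 0.0466, 0)–(2.02395, 0.0466, 0.472905)  len=0.5846
  (v1,v5,v6) [-++] → (2.02395, 0.0466, 0.472905)–(2.01516, 0.0466, 0.485)  len=0.0150
  (v1,v6,v2) [-+-] → (2.01516, 0.0466, 0.485)–(1.46164, 0.0466, 0.305217)  len=0.5820
  (v2,v6,v7) [-++] → (1.46164, 0.0466, 0.305217)–(1.44496, 0.0466, 0.2998)  len=0.0175
  (v2,v7,v3) [-+-] → (1.44496, 0.0466, 0.2998)–(1.44496, 0.0466, -0.275446)  len=0.5752
  (v3,v7,v8) [-++] → (1.44496, 0.0466, -0.275446)–(1.44496, 0.0466, -0.2998)  len=0.0244
  (v3,v8,v4) [-+-] → (1.44496, 0.0466, -0.2998)–(1.992, 0.0466, -0.477478)  len=0.5752
  (v4,v8,v9) [-++] → (1.992, 0.0466, -0.477478)–(2.01516, 0.0466, -0.485)  len=0.0244
  (v4,v9,v0) [-+-] → (2.01516, 0.0466, -0.485)–(2.35725, 0.0466, -0.0141868)  len=0.5820
  (v0,v9,v5) [-++] → (2.35725, 0.0466, -0.0141868)–(2.36756, 0.0466, 0)  len=0.0175
  (v15,v20,v16) [+-+] → (-2.1533, 0.0466, 0)–(-1.97421, 0.0466, 0.273565)  len=0.3270
  (v16,v20,v21) [+--] → (-1.97421, 0.0466, 0.273565)–(-1.8358, 0.0466, 0.485)  len=0.2527
  (v16,v21,v17) [+-+] → (-1.8358, 0.0466, 0.485)–(-1.52143, 0.0466, 0.371661)  len=0.3342
  (v17,v21,v22) [+--] → (-1.52143, 0.0466, 0.371661)–(-1.3221, 0.0466, 0.2998)  len=0.2119
  (v17,v22,v18) [+-+] → (-1.3221, 0.0466, 0.2998)–(-1.3221, 0.0466, -0.0219423)  len=0.3217
  (v18,v22,v23) [+--] → (-1.3221, 0.0466, -0.0219423)–(-1.3221, 0.0466, -0.2998)  len=0.2779
  (v18,v23,v19) [+-+] → (-1.3221, 0.0466, -0.2998)–(-1.55291, 0.0466, -0.383011)  len=0.2453
  (v19,v23,v24) [+--] → (-1.55291, 0.0466, -0.383011)–(-1.8358, 0.0466, -0.485)  len=0.3007
  (v19,v24,v15) [+-+] → (-1.8358, 0.0466, -0.485)–(-1.98962, 0.0466, -0.250036)  len=0.2808
  (v15,v24,v20) [+--] → (-1.98962, 0.0466, -0.250036)–(-2.1533, 0.0466, 0)  len=0.2988

Chained into 2 loop(s):
  loop 1: 10 segments, perimeter = 2.9977
  loop 2: 10 segments, perimeter = 2.8511
Total perimeter = 5.849


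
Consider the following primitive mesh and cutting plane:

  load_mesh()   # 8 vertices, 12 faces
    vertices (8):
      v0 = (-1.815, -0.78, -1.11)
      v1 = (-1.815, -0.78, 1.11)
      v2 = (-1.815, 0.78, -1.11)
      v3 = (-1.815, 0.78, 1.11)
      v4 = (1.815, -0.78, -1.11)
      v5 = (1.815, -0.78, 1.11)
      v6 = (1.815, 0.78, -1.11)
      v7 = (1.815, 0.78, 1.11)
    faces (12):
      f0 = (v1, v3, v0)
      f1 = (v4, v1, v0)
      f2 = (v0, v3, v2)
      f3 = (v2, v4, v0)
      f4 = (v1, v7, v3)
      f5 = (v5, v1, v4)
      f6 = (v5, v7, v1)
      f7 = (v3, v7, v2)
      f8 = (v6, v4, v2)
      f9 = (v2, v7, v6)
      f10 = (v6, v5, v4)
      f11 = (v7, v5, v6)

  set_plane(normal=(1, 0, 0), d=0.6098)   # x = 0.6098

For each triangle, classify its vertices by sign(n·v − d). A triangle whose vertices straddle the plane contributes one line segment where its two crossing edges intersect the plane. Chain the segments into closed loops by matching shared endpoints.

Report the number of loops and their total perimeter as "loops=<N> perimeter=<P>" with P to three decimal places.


Straddling triangles (8 of 12):
  (v4,v1,v0) [+--] → (0.6098, -0.78, -0.372936)–(0.6098, -0.78, -1.11)  len=0.7371
  (v2,v4,v0) [-+-] → (0.6098, -0.262063, -1.11)–(0.6098, -0.78, -1.11)  len=0.5179
  (v1,v7,v3) [-+-] → (0.6098, 0.262063, 1.11)–(0.6098, 0.78, 1.11)  len=0.5179
  (v5,v1,v4) [+-+] → (0.6098, -0.78, 1.11)–(0.6098, -0.78, -0.372936)  len=1.4829
  (v5,v7,v1) [++-] → (0.6098, 0.262063, 1.11)–(0.6098, -0.78, 1.11)  len=1.0421
  (v3,v7,v2) [-+-] → (0.6098, 0.78, 1.11)–(0.6098, 0.78, 0.372936)  len=0.7371
  (v6,v4,v2) [++-] → (0.6098, -0.262063, -1.11)–(0.6098, 0.78, -1.11)  len=1.0421
  (v2,v7,v6) [-++] → (0.6098, 0.78, 0.372936)–(0.6098, 0.78, -1.11)  len=1.4829

Chained into 1 loop(s):
  loop 1: 8 segments, perimeter = 7.5600
Total perimeter = 7.560

loops=1 perimeter=7.560


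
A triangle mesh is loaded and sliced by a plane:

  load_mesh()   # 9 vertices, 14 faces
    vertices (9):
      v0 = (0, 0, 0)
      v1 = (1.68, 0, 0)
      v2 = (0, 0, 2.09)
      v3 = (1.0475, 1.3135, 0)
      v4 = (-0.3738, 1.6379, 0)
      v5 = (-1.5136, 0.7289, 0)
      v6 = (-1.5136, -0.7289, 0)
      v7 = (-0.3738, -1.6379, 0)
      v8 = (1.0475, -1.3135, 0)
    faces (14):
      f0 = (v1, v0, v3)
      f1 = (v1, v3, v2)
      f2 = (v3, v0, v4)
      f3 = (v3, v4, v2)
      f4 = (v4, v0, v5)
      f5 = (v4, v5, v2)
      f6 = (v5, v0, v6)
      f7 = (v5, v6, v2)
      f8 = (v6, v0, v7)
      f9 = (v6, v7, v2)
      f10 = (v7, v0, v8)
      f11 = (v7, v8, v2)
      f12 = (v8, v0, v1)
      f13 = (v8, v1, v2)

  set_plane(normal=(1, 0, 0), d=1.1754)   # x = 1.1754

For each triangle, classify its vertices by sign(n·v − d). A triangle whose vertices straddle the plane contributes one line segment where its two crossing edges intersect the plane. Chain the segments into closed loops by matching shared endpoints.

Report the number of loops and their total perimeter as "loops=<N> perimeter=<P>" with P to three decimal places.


Straddling triangles (4 of 14):
  (v1,v0,v3) [+--] → (1.1754, 0, 0)–(1.1754, 1.04789, 0)  len=1.0479
  (v1,v3,v2) [+--] → (1.1754, 1.04789, 0)–(1.1754, 0, 0.627746)  len=1.2215
  (v8,v0,v1) [--+] → (1.1754, 0, 0)–(1.1754, -1.04789, 0)  len=1.0479
  (v8,v1,v2) [-+-] → (1.1754, -1.04789, 0)–(1.1754, 0, 0.627746)  len=1.2215

Chained into 1 loop(s):
  loop 1: 4 segments, perimeter = 4.5389
Total perimeter = 4.539

loops=1 perimeter=4.539


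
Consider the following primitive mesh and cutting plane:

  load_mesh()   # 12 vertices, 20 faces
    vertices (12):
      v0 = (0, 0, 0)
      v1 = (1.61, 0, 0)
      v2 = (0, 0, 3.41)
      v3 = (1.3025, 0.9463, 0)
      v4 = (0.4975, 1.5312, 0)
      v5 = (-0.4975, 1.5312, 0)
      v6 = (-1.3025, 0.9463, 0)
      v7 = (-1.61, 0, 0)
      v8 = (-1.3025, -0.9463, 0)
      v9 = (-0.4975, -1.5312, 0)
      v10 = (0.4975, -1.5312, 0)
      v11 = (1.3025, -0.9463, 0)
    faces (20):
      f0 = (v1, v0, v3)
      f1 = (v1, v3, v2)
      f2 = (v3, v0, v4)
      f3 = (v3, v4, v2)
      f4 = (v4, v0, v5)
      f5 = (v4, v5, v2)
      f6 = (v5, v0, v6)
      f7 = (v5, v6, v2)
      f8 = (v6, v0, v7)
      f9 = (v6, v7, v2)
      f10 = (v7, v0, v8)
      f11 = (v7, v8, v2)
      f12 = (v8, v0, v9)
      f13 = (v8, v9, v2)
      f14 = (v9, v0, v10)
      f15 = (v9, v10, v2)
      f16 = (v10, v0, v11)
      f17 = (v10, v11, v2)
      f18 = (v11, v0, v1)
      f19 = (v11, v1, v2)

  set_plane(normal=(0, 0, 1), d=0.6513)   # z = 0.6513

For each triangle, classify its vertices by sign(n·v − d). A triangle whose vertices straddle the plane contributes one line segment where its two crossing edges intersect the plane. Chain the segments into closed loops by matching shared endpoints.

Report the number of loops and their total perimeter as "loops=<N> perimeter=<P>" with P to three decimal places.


loops=1 perimeter=8.050

Straddling triangles (10 of 20):
  (v1,v3,v2) [--+] → (1.05373, 0.765559, 0.6513)–(1.30249, 0, 0.6513)  len=0.8050
  (v3,v4,v2) [--+] → (0.402479, 1.23875, 0.6513)–(1.05373, 0.765559, 0.6513)  len=0.8050
  (v4,v5,v2) [--+] → (-0.402479, 1.23875, 0.6513)–(0.402479, 1.23875, 0.6513)  len=0.8050
  (v5,v6,v2) [--+] → (-1.05373, 0.765559, 0.6513)–(-0.402479, 1.23875, 0.6513)  len=0.8050
  (v6,v7,v2) [--+] → (-1.30249, 0, 0.6513)–(-1.05373, 0.765559, 0.6513)  len=0.8050
  (v7,v8,v2) [--+] → (-1.05373, -0.765559, 0.6513)–(-1.30249, 0, 0.6513)  len=0.8050
  (v8,v9,v2) [--+] → (-0.402479, -1.23875, 0.6513)–(-1.05373, -0.765559, 0.6513)  len=0.8050
  (v9,v10,v2) [--+] → (0.402479, -1.23875, 0.6513)–(-0.402479, -1.23875, 0.6513)  len=0.8050
  (v10,v11,v2) [--+] → (1.05373, -0.765559, 0.6513)–(0.402479, -1.23875, 0.6513)  len=0.8050
  (v11,v1,v2) [--+] → (1.30249, 0, 0.6513)–(1.05373, -0.765559, 0.6513)  len=0.8050

Chained into 1 loop(s):
  loop 1: 10 segments, perimeter = 8.0498
Total perimeter = 8.050


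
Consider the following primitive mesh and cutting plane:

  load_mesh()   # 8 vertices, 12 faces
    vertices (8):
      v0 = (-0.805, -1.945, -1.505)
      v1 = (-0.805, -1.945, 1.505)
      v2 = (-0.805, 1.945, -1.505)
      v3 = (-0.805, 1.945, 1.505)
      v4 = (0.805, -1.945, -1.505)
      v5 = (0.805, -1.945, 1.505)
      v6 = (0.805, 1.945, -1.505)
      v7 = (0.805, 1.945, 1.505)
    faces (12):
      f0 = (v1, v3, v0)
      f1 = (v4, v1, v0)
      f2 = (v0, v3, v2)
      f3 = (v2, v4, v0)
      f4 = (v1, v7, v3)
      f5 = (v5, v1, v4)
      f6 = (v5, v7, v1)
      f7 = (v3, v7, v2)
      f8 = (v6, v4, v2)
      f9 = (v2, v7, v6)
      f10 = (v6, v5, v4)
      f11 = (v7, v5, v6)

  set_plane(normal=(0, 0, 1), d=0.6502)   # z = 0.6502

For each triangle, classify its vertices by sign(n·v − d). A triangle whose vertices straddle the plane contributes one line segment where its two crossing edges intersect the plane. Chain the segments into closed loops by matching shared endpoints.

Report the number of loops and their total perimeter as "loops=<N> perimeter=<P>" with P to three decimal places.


Straddling triangles (8 of 12):
  (v1,v3,v0) [++-] → (-0.805, 0.840292, 0.6502)–(-0.805, -1.945, 0.6502)  len=2.7853
  (v4,v1,v0) [-+-] → (-0.347781, -1.945, 0.6502)–(-0.805, -1.945, 0.6502)  len=0.4572
  (v0,v3,v2) [-+-] → (-0.805, 0.840292, 0.6502)–(-0.805, 1.945, 0.6502)  len=1.1047
  (v5,v1,v4) [++-] → (-0.347781, -1.945, 0.6502)–(0.805, -1.945, 0.6502)  len=1.1528
  (v3,v7,v2) [++-] → (0.347781, 1.945, 0.6502)–(-0.805, 1.945, 0.6502)  len=1.1528
  (v2,v7,v6) [-+-] → (0.347781, 1.945, 0.6502)–(0.805, 1.945, 0.6502)  len=0.4572
  (v6,v5,v4) [-+-] → (0.805, -0.840292, 0.6502)–(0.805, -1.945, 0.6502)  len=1.1047
  (v7,v5,v6) [++-] → (0.805, -0.840292, 0.6502)–(0.805, 1.945, 0.6502)  len=2.7853

Chained into 1 loop(s):
  loop 1: 8 segments, perimeter = 11.0000
Total perimeter = 11.000

loops=1 perimeter=11.000


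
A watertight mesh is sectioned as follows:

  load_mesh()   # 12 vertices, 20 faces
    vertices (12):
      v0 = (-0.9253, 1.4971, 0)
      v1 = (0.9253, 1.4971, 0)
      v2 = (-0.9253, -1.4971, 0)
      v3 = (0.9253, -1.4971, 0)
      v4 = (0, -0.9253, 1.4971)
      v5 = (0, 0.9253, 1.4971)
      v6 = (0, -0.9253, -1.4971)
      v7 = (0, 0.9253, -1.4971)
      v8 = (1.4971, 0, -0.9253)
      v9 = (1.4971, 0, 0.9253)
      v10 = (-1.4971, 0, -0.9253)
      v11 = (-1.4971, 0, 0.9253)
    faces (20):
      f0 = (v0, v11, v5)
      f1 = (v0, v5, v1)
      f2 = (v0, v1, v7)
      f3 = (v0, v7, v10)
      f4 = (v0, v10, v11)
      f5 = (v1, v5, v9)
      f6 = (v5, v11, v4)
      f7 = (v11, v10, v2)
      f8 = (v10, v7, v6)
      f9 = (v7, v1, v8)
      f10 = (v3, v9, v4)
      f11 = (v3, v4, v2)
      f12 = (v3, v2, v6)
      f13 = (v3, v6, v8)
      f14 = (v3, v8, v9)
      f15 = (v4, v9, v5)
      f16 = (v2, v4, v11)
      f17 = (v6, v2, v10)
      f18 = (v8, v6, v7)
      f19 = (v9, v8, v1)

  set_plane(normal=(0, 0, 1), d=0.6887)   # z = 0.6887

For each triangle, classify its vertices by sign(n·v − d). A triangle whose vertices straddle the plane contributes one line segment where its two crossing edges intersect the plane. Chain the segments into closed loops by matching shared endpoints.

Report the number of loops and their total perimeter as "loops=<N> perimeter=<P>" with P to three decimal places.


Straddling triangles (10 of 20):
  (v0,v11,v5) [-++] → (-1.35089, 0.38281, 0.6887)–(-0.499641, 1.23406, 0.6887)  len=1.2038
  (v0,v5,v1) [-+-] → (-0.499641, 1.23406, 0.6887)–(0.499641, 1.23406, 0.6887)  len=0.9993
  (v0,v10,v11) [--+] → (-1.4971, 0, 0.6887)–(-1.35089, 0.38281, 0.6887)  len=0.4098
  (v1,v5,v9) [-++] → (0.499641, 1.23406, 0.6887)–(1.35089, 0.38281, 0.6887)  len=1.2038
  (v11,v10,v2) [+--] → (-1.4971, 0, 0.6887)–(-1.35089, -0.38281, 0.6887)  len=0.4098
  (v3,v9,v4) [-++] → (1.35089, -0.38281, 0.6887)–(0.499641, -1.23406, 0.6887)  len=1.2038
  (v3,v4,v2) [-+-] → (0.499641, -1.23406, 0.6887)–(-0.499641, -1.23406, 0.6887)  len=0.9993
  (v3,v8,v9) [--+] → (1.4971, 0, 0.6887)–(1.35089, -0.38281, 0.6887)  len=0.4098
  (v2,v4,v11) [-++] → (-0.499641, -1.23406, 0.6887)–(-1.35089, -0.38281, 0.6887)  len=1.2038
  (v9,v8,v1) [+--] → (1.4971, 0, 0.6887)–(1.35089, 0.38281, 0.6887)  len=0.4098

Chained into 1 loop(s):
  loop 1: 10 segments, perimeter = 8.4531
Total perimeter = 8.453

loops=1 perimeter=8.453


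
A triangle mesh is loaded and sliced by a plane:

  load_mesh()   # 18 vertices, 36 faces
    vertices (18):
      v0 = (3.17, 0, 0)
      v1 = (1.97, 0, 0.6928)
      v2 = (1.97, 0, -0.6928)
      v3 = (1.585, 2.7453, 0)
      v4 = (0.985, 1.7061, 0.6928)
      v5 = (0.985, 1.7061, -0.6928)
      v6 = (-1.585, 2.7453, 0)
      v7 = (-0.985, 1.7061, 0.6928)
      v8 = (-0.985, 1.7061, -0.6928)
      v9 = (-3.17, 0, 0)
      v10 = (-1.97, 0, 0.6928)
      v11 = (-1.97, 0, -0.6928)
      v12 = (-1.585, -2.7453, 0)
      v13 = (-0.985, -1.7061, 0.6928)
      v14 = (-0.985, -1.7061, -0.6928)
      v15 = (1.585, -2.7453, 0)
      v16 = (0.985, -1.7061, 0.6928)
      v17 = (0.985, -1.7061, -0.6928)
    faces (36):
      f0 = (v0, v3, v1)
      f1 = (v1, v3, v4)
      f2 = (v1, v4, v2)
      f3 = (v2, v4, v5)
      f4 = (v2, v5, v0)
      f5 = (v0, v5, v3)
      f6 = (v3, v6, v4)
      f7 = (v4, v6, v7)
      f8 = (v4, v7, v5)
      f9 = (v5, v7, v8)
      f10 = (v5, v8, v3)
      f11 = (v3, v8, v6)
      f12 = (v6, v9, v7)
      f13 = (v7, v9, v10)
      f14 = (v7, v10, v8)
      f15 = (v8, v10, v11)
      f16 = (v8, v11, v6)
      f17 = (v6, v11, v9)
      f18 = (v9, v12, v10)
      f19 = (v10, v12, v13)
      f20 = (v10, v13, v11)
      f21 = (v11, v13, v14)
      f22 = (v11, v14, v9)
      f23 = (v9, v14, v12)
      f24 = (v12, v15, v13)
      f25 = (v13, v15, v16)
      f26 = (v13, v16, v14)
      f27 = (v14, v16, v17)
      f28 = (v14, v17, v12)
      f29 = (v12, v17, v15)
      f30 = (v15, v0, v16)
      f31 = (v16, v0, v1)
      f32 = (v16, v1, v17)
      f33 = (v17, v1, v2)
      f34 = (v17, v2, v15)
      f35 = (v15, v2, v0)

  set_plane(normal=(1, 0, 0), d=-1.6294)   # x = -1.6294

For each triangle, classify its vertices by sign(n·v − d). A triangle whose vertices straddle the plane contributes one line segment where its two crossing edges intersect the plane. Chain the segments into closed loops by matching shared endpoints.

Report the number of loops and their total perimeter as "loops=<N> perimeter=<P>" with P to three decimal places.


Straddling triangles (12 of 36):
  (v6,v9,v7) [+-+] → (-1.6294, 2.6684, 0)–(-1.6294, 1.20294, 0.488479)  len=1.5447
  (v7,v9,v10) [+--] → (-1.6294, 1.20294, 0.488479)–(-1.6294, 0.589947, 0.6928)  len=0.6461
  (v7,v10,v8) [+-+] → (-1.6294, 0.589947, 0.6928)–(-1.6294, 0.589947, 0.213678)  len=0.4791
  (v8,v10,v11) [+--] → (-1.6294, 0.589947, 0.213678)–(-1.6294, 0.589947, -0.6928)  len=0.9065
  (v8,v11,v6) [+-+] → (-1.6294, 0.589947, -0.6928)–(-1.6294, 2.4287, -0.0798969)  len=1.9382
  (v6,v11,v9) [+--] → (-1.6294, 2.4287, -0.0798969)–(-1.6294, 2.6684, 0)  len=0.2527
  (v9,v12,v10) [-+-] → (-1.6294, -2.6684, 0)–(-1.6294, -2.4287, 0.0798969)  len=0.2527
  (v10,v12,v13) [-++] → (-1.6294, -2.4287, 0.0798969)–(-1.6294, -0.589947, 0.6928)  len=1.9382
  (v10,v13,v11) [-+-] → (-1.6294, -0.589947, 0.6928)–(-1.6294, -0.589947, -0.213678)  len=0.9065
  (v11,v13,v14) [-++] → (-1.6294, -0.589947, -0.213678)–(-1.6294, -0.589947, -0.6928)  len=0.4791
  (v11,v14,v9) [-+-] → (-1.6294, -0.589947, -0.6928)–(-1.6294, -1.20294, -0.488479)  len=0.6461
  (v9,v14,v12) [-++] → (-1.6294, -1.20294, -0.488479)–(-1.6294, -2.6684, 0)  len=1.5447

Chained into 2 loop(s):
  loop 1: 6 segments, perimeter = 5.7673
  loop 2: 6 segments, perimeter = 5.7673
Total perimeter = 11.535

loops=2 perimeter=11.535


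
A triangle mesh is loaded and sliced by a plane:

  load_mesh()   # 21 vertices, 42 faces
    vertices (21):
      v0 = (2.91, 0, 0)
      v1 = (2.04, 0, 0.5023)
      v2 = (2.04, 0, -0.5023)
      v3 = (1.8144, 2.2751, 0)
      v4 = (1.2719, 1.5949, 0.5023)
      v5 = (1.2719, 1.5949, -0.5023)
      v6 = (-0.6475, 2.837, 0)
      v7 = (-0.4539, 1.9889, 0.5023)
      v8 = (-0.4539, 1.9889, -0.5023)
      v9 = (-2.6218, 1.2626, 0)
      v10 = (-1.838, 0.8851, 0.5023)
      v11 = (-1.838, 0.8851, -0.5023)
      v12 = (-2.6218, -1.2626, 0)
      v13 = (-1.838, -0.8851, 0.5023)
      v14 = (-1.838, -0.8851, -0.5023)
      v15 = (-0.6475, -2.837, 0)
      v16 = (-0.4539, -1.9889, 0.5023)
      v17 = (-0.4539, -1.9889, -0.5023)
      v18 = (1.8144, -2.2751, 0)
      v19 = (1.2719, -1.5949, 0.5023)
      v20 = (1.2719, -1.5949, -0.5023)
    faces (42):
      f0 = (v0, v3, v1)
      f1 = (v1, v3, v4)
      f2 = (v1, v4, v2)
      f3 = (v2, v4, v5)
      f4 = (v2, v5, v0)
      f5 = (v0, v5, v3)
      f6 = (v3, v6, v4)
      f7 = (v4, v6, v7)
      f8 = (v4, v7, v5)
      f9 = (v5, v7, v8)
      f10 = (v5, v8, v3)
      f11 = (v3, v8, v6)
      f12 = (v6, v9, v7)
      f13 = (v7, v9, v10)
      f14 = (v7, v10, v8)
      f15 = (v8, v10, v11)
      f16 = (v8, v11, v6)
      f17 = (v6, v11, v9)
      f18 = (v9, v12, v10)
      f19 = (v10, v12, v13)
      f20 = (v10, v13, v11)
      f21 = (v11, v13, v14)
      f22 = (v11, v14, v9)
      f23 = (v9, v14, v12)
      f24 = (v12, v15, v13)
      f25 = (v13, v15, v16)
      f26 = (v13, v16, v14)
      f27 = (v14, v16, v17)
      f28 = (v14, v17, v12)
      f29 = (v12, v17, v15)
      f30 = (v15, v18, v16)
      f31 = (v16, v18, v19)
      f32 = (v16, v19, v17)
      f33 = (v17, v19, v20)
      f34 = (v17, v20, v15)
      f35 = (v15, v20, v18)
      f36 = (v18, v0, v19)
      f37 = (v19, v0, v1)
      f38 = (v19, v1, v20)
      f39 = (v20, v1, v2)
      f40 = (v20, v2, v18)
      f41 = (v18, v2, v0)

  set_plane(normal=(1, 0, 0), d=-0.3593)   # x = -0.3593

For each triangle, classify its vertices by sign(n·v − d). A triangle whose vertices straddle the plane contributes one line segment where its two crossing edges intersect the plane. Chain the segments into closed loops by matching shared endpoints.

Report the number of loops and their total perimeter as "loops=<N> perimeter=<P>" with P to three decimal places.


Straddling triangles (12 of 42):
  (v3,v6,v4) [+-+] → (-0.3593, 2.77122, 0)–(-0.3593, 2.6505, 0.0754209)  len=0.1423
  (v4,v6,v7) [+--] → (-0.3593, 2.6505, 0.0754209)–(-0.3593, 1.9673, 0.5023)  len=0.8056
  (v4,v7,v5) [+-+] → (-0.3593, 1.9673, 0.5023)–(-0.3593, 1.9673, 0.447233)  len=0.0551
  (v5,v7,v8) [+--] → (-0.3593, 1.9673, 0.447233)–(-0.3593, 1.9673, -0.5023)  len=0.9495
  (v5,v8,v3) [+-+] → (-0.3593, 1.9673, -0.5023)–(-0.3593, 2.00084, -0.481351)  len=0.0395
  (v3,v8,v6) [+--] → (-0.3593, 2.00084, -0.481351)–(-0.3593, 2.77122, 0)  len=0.9084
  (v15,v18,v16) [-+-] → (-0.3593, -2.77122, 0)–(-0.3593, -2.00084, 0.481351)  len=0.9084
  (v16,v18,v19) [-++] → (-0.3593, -2.00084, 0.481351)–(-0.3593, -1.9673, 0.5023)  len=0.0395
  (v16,v19,v17) [-+-] → (-0.3593, -1.9673, 0.5023)–(-0.3593, -1.9673, -0.447233)  len=0.9495
  (v17,v19,v20) [-++] → (-0.3593, -1.9673, -0.447233)–(-0.3593, -1.9673, -0.5023)  len=0.0551
  (v17,v20,v15) [-+-] → (-0.3593, -1.9673, -0.5023)–(-0.3593, -2.6505, -0.0754209)  len=0.8056
  (v15,v20,v18) [-++] → (-0.3593, -2.6505, -0.0754209)–(-0.3593, -2.77122, 0)  len=0.1423

Chained into 2 loop(s):
  loop 1: 6 segments, perimeter = 2.9005
  loop 2: 6 segments, perimeter = 2.9005
Total perimeter = 5.801

loops=2 perimeter=5.801


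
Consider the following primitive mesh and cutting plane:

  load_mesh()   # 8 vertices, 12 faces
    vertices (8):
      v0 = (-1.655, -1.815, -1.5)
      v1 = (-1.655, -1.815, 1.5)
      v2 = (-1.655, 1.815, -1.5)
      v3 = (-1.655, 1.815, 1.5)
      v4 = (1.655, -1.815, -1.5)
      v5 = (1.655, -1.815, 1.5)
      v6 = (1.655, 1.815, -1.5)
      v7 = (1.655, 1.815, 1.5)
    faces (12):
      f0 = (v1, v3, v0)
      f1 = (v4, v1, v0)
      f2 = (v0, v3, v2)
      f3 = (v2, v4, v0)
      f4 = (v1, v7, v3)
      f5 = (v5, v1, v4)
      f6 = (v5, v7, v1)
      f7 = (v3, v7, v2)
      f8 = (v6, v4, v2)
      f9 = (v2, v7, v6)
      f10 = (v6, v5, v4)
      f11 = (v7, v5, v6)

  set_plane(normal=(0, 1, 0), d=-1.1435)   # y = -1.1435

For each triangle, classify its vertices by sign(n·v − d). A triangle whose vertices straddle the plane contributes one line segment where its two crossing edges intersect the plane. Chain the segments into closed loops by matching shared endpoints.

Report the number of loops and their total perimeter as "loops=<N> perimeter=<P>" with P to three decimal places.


loops=1 perimeter=12.620

Straddling triangles (8 of 12):
  (v1,v3,v0) [-+-] → (-1.655, -1.1435, 1.5)–(-1.655, -1.1435, -0.945041)  len=2.4450
  (v0,v3,v2) [-++] → (-1.655, -1.1435, -0.945041)–(-1.655, -1.1435, -1.5)  len=0.5550
  (v2,v4,v0) [+--] → (1.0427, -1.1435, -1.5)–(-1.655, -1.1435, -1.5)  len=2.6977
  (v1,v7,v3) [-++] → (-1.0427, -1.1435, 1.5)–(-1.655, -1.1435, 1.5)  len=0.6123
  (v5,v7,v1) [-+-] → (1.655, -1.1435, 1.5)–(-1.0427, -1.1435, 1.5)  len=2.6977
  (v6,v4,v2) [+-+] → (1.655, -1.1435, -1.5)–(1.0427, -1.1435, -1.5)  len=0.6123
  (v6,v5,v4) [+--] → (1.655, -1.1435, 0.945041)–(1.655, -1.1435, -1.5)  len=2.4450
  (v7,v5,v6) [+-+] → (1.655, -1.1435, 1.5)–(1.655, -1.1435, 0.945041)  len=0.5550

Chained into 1 loop(s):
  loop 1: 8 segments, perimeter = 12.6200
Total perimeter = 12.620


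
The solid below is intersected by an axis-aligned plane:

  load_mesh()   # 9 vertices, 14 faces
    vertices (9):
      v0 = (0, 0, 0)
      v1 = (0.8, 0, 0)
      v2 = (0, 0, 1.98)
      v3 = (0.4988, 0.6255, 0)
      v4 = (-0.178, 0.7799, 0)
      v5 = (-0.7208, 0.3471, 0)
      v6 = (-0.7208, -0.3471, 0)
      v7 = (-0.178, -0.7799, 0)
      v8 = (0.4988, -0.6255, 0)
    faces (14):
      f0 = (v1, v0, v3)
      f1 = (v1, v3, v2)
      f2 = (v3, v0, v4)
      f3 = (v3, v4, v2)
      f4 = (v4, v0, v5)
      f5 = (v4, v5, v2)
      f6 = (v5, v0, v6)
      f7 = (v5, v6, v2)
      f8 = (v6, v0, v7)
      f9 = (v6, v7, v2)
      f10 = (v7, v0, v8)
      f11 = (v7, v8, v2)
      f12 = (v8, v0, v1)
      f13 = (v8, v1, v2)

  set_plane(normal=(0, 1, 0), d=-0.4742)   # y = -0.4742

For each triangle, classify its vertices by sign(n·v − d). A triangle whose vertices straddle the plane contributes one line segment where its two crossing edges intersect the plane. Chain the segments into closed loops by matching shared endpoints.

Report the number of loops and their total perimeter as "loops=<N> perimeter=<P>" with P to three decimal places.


Straddling triangles (6 of 14):
  (v6,v0,v7) [++-] → (-0.108229, -0.4742, 0)–(-0.561396, -0.4742, 0)  len=0.4532
  (v6,v7,v2) [+-+] → (-0.561396, -0.4742, 0)–(-0.108229, -0.4742, 0.776107)  len=0.8987
  (v7,v0,v8) [-+-] → (-0.108229, -0.4742, 0)–(0.378147, -0.4742, 0)  len=0.4864
  (v7,v8,v2) [--+] → (0.378147, -0.4742, 0.478935)–(-0.108229, -0.4742, 0.776107)  len=0.5700
  (v8,v0,v1) [-++] → (0.378147, -0.4742, 0)–(0.571656, -0.4742, 0)  len=0.1935
  (v8,v1,v2) [-++] → (0.571656, -0.4742, 0)–(0.378147, -0.4742, 0.478935)  len=0.5166

Chained into 1 loop(s):
  loop 1: 6 segments, perimeter = 3.1183
Total perimeter = 3.118

loops=1 perimeter=3.118


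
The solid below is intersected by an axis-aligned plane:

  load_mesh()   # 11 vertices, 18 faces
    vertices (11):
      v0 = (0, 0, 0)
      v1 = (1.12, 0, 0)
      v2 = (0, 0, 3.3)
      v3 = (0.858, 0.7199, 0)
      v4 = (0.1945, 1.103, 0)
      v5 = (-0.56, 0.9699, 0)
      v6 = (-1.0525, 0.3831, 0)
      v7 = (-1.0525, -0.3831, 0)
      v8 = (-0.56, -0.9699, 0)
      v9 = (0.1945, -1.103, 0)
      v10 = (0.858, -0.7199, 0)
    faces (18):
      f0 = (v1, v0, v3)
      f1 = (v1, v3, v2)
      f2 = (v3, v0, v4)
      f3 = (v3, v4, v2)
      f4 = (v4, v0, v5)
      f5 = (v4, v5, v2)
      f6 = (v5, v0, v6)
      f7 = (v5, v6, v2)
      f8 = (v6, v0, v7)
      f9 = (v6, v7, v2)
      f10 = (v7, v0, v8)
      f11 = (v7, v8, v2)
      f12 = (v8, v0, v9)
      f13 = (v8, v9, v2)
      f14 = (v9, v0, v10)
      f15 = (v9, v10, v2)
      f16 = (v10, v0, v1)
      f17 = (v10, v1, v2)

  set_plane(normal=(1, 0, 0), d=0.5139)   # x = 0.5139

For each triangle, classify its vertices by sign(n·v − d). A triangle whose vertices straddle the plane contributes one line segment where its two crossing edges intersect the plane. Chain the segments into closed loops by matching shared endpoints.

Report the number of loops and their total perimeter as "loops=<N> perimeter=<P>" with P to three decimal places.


Straddling triangles (8 of 18):
  (v1,v0,v3) [+-+] → (0.5139, 0, 0)–(0.5139, 0.431185, 0)  len=0.4312
  (v1,v3,v2) [++-] → (0.5139, 0.431185, 1.32346)–(0.5139, 0, 1.78583)  len=0.6322
  (v3,v0,v4) [+--] → (0.5139, 0.431185, 0)–(0.5139, 0.918581, 0)  len=0.4874
  (v3,v4,v2) [+--] → (0.5139, 0.918581, 0)–(0.5139, 0.431185, 1.32346)  len=1.4104
  (v9,v0,v10) [--+] → (0.5139, -0.431185, 0)–(0.5139, -0.918581, 0)  len=0.4874
  (v9,v10,v2) [-+-] → (0.5139, -0.918581, 0)–(0.5139, -0.431185, 1.32346)  len=1.4104
  (v10,v0,v1) [+-+] → (0.5139, -0.431185, 0)–(0.5139, 0, 0)  len=0.4312
  (v10,v1,v2) [++-] → (0.5139, 0, 1.78583)–(0.5139, -0.431185, 1.32346)  len=0.6322

Chained into 1 loop(s):
  loop 1: 8 segments, perimeter = 5.9223
Total perimeter = 5.922

loops=1 perimeter=5.922


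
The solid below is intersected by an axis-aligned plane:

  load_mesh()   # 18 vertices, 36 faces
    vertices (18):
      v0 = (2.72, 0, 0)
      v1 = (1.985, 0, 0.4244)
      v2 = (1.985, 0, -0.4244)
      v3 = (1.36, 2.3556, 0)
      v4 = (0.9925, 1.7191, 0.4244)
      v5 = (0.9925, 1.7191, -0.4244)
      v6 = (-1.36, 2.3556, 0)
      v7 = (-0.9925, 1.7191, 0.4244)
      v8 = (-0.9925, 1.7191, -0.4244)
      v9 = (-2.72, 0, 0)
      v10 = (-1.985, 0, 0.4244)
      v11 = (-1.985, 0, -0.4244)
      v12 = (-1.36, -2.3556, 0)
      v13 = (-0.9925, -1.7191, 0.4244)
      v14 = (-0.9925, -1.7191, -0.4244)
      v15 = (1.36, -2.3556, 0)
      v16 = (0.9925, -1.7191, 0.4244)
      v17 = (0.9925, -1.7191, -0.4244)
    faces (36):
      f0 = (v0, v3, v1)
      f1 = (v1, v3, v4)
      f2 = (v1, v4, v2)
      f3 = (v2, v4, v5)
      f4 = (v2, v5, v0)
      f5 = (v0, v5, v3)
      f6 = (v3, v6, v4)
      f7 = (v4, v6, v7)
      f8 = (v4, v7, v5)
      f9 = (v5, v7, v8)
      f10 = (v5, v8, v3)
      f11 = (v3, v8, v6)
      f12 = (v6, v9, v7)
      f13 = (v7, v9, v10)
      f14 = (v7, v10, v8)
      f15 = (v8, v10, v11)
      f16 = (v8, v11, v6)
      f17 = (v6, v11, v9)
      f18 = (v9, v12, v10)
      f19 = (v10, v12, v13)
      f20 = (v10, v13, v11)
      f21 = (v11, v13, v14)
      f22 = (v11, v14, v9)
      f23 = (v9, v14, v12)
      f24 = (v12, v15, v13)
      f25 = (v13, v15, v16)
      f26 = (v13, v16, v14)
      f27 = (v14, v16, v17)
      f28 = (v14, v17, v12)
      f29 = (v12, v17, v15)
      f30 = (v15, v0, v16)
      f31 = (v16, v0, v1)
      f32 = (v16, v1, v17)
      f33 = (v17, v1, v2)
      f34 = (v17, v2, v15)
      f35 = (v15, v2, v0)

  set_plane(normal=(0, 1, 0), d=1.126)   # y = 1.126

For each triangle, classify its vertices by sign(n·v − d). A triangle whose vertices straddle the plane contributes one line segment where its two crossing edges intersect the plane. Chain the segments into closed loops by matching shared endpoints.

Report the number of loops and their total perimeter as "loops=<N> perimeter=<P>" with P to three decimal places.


Straddling triangles (12 of 36):
  (v0,v3,v1) [-+-] → (2.06991, 1.126, 0)–(1.68624, 1.126, 0.221533)  len=0.4430
  (v1,v3,v4) [-++] → (1.68624, 1.126, 0.221533)–(1.33492, 1.126, 0.4244)  len=0.4057
  (v1,v4,v2) [-+-] → (1.33492, 1.126, 0.4244)–(1.33492, 1.126, 0.131559)  len=0.2928
  (v2,v4,v5) [-++] → (1.33492, 1.126, 0.131559)–(1.33492, 1.126, -0.4244)  len=0.5560
  (v2,v5,v0) [-+-] → (1.33492, 1.126, -0.4244)–(1.5885, 1.126, -0.277979)  len=0.2928
  (v0,v5,v3) [-++] → (1.5885, 1.126, -0.277979)–(2.06991, 1.126, 0)  len=0.5559
  (v6,v9,v7) [+-+] → (-2.06991, 1.126, 0)–(-1.5885, 1.126, 0.277979)  len=0.5559
  (v7,v9,v10) [+--] → (-1.5885, 1.126, 0.277979)–(-1.33492, 1.126, 0.4244)  len=0.2928
  (v7,v10,v8) [+-+] → (-1.33492, 1.126, 0.4244)–(-1.33492, 1.126, -0.131559)  len=0.5560
  (v8,v10,v11) [+--] → (-1.33492, 1.126, -0.131559)–(-1.33492, 1.126, -0.4244)  len=0.2928
  (v8,v11,v6) [+-+] → (-1.33492, 1.126, -0.4244)–(-1.68624, 1.126, -0.221533)  len=0.4057
  (v6,v11,v9) [+--] → (-1.68624, 1.126, -0.221533)–(-2.06991, 1.126, 0)  len=0.4430

Chained into 2 loop(s):
  loop 1: 6 segments, perimeter = 2.5462
  loop 2: 6 segments, perimeter = 2.5462
Total perimeter = 5.092

loops=2 perimeter=5.092


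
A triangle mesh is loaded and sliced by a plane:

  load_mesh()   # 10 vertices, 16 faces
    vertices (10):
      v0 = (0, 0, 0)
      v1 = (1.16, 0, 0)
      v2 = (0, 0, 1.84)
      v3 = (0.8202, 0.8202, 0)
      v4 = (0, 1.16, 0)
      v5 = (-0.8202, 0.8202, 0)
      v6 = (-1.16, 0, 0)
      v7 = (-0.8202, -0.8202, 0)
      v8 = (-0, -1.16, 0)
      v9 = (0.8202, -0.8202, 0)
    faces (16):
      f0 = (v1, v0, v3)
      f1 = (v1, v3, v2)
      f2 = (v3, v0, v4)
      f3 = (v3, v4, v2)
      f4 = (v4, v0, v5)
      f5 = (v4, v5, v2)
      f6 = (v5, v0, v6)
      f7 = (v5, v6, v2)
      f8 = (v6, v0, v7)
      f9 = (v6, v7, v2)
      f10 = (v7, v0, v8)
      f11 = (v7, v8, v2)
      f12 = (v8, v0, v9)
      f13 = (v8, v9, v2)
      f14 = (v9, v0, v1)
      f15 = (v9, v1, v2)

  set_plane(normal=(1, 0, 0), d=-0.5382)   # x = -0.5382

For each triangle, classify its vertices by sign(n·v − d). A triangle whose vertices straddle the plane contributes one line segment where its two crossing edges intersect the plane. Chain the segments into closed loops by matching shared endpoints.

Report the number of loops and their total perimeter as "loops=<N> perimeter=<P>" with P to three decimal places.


Straddling triangles (8 of 16):
  (v4,v0,v5) [++-] → (-0.5382, 0.5382, 0)–(-0.5382, 0.93703, 0)  len=0.3988
  (v4,v5,v2) [+-+] → (-0.5382, 0.93703, 0)–(-0.5382, 0.5382, 0.632626)  len=0.7479
  (v5,v0,v6) [-+-] → (-0.5382, 0.5382, 0)–(-0.5382, 0, 0)  len=0.5382
  (v5,v6,v2) [--+] → (-0.5382, 0, 0.986303)–(-0.5382, 0.5382, 0.632626)  len=0.6440
  (v6,v0,v7) [-+-] → (-0.5382, 0, 0)–(-0.5382, -0.5382, 0)  len=0.5382
  (v6,v7,v2) [--+] → (-0.5382, -0.5382, 0.632626)–(-0.5382, 0, 0.986303)  len=0.6440
  (v7,v0,v8) [-++] → (-0.5382, -0.5382, 0)–(-0.5382, -0.93703, 0)  len=0.3988
  (v7,v8,v2) [-++] → (-0.5382, -0.93703, 0)–(-0.5382, -0.5382, 0.632626)  len=0.7479

Chained into 1 loop(s):
  loop 1: 8 segments, perimeter = 4.6578
Total perimeter = 4.658

loops=1 perimeter=4.658


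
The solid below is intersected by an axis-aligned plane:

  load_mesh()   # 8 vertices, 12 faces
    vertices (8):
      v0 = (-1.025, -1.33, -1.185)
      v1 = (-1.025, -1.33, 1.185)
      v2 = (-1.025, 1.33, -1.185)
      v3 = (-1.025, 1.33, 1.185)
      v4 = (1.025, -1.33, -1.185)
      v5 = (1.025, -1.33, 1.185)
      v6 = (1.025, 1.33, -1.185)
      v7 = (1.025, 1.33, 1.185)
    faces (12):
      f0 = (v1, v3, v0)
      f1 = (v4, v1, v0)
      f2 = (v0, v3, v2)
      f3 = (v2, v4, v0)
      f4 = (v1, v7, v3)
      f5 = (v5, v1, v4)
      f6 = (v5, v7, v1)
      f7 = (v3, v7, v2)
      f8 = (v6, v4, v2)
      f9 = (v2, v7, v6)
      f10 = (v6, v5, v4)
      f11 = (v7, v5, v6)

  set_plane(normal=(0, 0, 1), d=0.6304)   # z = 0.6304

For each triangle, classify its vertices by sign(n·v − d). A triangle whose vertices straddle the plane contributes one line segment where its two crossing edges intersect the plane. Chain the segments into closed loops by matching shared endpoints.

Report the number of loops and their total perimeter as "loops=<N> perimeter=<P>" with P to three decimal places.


Straddling triangles (8 of 12):
  (v1,v3,v0) [++-] → (-1.025, 0.707538, 0.6304)–(-1.025, -1.33, 0.6304)  len=2.0375
  (v4,v1,v0) [-+-] → (-0.545283, -1.33, 0.6304)–(-1.025, -1.33, 0.6304)  len=0.4797
  (v0,v3,v2) [-+-] → (-1.025, 0.707538, 0.6304)–(-1.025, 1.33, 0.6304)  len=0.6225
  (v5,v1,v4) [++-] → (-0.545283, -1.33, 0.6304)–(1.025, -1.33, 0.6304)  len=1.5703
  (v3,v7,v2) [++-] → (0.545283, 1.33, 0.6304)–(-1.025, 1.33, 0.6304)  len=1.5703
  (v2,v7,v6) [-+-] → (0.545283, 1.33, 0.6304)–(1.025, 1.33, 0.6304)  len=0.4797
  (v6,v5,v4) [-+-] → (1.025, -0.707538, 0.6304)–(1.025, -1.33, 0.6304)  len=0.6225
  (v7,v5,v6) [++-] → (1.025, -0.707538, 0.6304)–(1.025, 1.33, 0.6304)  len=2.0375

Chained into 1 loop(s):
  loop 1: 8 segments, perimeter = 9.4200
Total perimeter = 9.420

loops=1 perimeter=9.420


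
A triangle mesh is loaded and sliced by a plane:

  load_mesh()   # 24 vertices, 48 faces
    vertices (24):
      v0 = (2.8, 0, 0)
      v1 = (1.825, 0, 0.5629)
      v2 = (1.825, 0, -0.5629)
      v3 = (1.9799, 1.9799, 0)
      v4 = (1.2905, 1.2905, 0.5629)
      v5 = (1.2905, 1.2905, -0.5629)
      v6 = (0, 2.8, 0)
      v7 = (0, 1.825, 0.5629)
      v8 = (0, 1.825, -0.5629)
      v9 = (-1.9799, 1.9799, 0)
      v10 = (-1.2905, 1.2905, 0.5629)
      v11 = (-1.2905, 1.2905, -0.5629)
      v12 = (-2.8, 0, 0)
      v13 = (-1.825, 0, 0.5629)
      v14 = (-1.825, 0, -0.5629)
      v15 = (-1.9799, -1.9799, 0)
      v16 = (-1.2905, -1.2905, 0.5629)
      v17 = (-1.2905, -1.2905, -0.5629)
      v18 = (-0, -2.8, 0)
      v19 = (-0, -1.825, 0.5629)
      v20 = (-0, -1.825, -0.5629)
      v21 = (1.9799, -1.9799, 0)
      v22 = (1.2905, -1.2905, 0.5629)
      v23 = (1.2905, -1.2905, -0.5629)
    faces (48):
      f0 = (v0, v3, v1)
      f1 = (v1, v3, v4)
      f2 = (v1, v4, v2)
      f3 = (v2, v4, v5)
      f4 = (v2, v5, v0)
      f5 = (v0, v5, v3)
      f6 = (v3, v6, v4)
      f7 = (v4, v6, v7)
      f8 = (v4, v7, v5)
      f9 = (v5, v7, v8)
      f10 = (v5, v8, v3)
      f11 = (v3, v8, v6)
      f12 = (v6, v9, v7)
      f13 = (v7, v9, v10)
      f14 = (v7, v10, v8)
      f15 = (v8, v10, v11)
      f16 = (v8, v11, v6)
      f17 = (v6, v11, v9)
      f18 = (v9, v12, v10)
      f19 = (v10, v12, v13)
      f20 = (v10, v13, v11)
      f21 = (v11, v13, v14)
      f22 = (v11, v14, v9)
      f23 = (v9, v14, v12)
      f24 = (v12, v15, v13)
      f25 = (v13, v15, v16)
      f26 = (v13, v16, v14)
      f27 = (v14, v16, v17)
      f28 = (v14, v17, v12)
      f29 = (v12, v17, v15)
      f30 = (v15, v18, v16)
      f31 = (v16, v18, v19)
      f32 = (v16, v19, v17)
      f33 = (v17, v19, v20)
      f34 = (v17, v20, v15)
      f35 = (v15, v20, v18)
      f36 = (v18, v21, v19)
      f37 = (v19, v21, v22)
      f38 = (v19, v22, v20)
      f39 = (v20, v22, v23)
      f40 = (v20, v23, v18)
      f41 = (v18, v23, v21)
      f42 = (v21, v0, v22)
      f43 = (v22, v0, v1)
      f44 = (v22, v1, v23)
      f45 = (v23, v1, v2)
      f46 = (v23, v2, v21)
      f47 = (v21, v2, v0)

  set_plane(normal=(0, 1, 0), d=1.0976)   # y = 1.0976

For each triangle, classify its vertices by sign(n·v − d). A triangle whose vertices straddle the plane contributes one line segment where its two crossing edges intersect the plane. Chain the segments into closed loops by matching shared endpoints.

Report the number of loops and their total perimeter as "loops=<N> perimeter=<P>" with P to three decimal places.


loops=2 perimeter=6.755

Straddling triangles (12 of 48):
  (v0,v3,v1) [-+-] → (2.34536, 1.0976, 0)–(1.91087, 1.0976, 0.250844)  len=0.5017
  (v1,v3,v4) [-++] → (1.91087, 1.0976, 0.250844)–(1.3704, 1.0976, 0.5629)  len=0.6241
  (v1,v4,v2) [-+-] → (1.3704, 1.0976, 0.5629)–(1.3704, 1.0976, 0.394619)  len=0.1683
  (v2,v4,v5) [-++] → (1.3704, 1.0976, 0.394619)–(1.3704, 1.0976, -0.5629)  len=0.9575
  (v2,v5,v0) [-+-] → (1.3704, 1.0976, -0.5629)–(1.51614, 1.0976, -0.478759)  len=0.1683
  (v0,v5,v3) [-++] → (1.51614, 1.0976, -0.478759)–(2.34536, 1.0976, 0)  len=0.9575
  (v9,v12,v10) [+-+] → (-2.34536, 1.0976, 0)–(-1.51614, 1.0976, 0.478759)  len=0.9575
  (v10,v12,v13) [+--] → (-1.51614, 1.0976, 0.478759)–(-1.3704, 1.0976, 0.5629)  len=0.1683
  (v10,v13,v11) [+-+] → (-1.3704, 1.0976, 0.5629)–(-1.3704, 1.0976, -0.394619)  len=0.9575
  (v11,v13,v14) [+--] → (-1.3704, 1.0976, -0.394619)–(-1.3704, 1.0976, -0.5629)  len=0.1683
  (v11,v14,v9) [+-+] → (-1.3704, 1.0976, -0.5629)–(-1.91087, 1.0976, -0.250844)  len=0.6241
  (v9,v14,v12) [+--] → (-1.91087, 1.0976, -0.250844)–(-2.34536, 1.0976, 0)  len=0.5017

Chained into 2 loop(s):
  loop 1: 6 segments, perimeter = 3.3774
  loop 2: 6 segments, perimeter = 3.3774
Total perimeter = 6.755


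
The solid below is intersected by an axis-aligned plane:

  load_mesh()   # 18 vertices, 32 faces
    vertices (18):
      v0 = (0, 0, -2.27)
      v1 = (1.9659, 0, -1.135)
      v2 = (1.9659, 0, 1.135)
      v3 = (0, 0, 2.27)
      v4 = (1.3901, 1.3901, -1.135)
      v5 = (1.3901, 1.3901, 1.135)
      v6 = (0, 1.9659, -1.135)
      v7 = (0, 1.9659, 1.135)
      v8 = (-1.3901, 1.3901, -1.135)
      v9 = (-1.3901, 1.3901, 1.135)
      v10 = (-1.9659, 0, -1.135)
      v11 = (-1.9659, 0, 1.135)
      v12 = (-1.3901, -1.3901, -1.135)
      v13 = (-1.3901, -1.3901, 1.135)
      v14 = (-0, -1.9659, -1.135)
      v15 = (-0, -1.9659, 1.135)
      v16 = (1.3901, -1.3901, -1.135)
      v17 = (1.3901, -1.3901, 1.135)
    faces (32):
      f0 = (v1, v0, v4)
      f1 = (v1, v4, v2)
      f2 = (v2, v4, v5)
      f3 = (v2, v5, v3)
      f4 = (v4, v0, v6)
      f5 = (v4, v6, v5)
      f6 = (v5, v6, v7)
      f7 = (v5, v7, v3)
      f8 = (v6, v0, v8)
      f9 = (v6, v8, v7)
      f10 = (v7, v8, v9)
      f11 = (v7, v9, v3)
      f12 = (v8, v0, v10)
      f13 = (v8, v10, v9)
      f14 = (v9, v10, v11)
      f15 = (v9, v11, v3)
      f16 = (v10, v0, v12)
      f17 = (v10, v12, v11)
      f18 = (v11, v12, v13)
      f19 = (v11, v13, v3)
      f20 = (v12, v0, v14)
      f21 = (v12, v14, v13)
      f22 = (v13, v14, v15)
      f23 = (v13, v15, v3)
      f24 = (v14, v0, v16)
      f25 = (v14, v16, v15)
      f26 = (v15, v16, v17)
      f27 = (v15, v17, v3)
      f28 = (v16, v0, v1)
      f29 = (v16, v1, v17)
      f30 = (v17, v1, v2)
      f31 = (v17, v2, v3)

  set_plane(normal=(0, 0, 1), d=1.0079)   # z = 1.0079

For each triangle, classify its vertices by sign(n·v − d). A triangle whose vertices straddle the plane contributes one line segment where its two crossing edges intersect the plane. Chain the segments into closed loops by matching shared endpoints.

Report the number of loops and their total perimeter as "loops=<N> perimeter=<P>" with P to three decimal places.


Straddling triangles (16 of 32):
  (v1,v4,v2) [--+] → (1.93366, 0.0778334, 1.0079)–(1.9659, 0, 1.0079)  len=0.0842
  (v2,v4,v5) [+-+] → (1.93366, 0.0778334, 1.0079)–(1.3901, 1.3901, 1.0079)  len=1.4204
  (v4,v6,v5) [--+] → (1.31227, 1.42234, 1.0079)–(1.3901, 1.3901, 1.0079)  len=0.0842
  (v5,v6,v7) [+-+] → (1.31227, 1.42234, 1.0079)–(0, 1.9659, 1.0079)  len=1.4204
  (v6,v8,v7) [--+] → (-0.0778334, 1.93366, 1.0079)–(0, 1.9659, 1.0079)  len=0.0842
  (v7,v8,v9) [+-+] → (-0.0778334, 1.93366, 1.0079)–(-1.3901, 1.3901, 1.0079)  len=1.4204
  (v8,v10,v9) [--+] → (-1.42234, 1.31227, 1.0079)–(-1.3901, 1.3901, 1.0079)  len=0.0842
  (v9,v10,v11) [+-+] → (-1.42234, 1.31227, 1.0079)–(-1.9659, 0, 1.0079)  len=1.4204
  (v10,v12,v11) [--+] → (-1.93366, -0.0778334, 1.0079)–(-1.9659, 0, 1.0079)  len=0.0842
  (v11,v12,v13) [+-+] → (-1.93366, -0.0778334, 1.0079)–(-1.3901, -1.3901, 1.0079)  len=1.4204
  (v12,v14,v13) [--+] → (-1.31227, -1.42234, 1.0079)–(-1.3901, -1.3901, 1.0079)  len=0.0842
  (v13,v14,v15) [+-+] → (-1.31227, -1.42234, 1.0079)–(0, -1.9659, 1.0079)  len=1.4204
  (v14,v16,v15) [--+] → (0.0778334, -1.93366, 1.0079)–(0, -1.9659, 1.0079)  len=0.0842
  (v15,v16,v17) [+-+] → (0.0778334, -1.93366, 1.0079)–(1.3901, -1.3901, 1.0079)  len=1.4204
  (v16,v1,v17) [--+] → (1.42234, -1.31227, 1.0079)–(1.3901, -1.3901, 1.0079)  len=0.0842
  (v17,v1,v2) [+-+] → (1.42234, -1.31227, 1.0079)–(1.9659, 0, 1.0079)  len=1.4204

Chained into 1 loop(s):
  loop 1: 16 segments, perimeter = 12.0371
Total perimeter = 12.037

loops=1 perimeter=12.037
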